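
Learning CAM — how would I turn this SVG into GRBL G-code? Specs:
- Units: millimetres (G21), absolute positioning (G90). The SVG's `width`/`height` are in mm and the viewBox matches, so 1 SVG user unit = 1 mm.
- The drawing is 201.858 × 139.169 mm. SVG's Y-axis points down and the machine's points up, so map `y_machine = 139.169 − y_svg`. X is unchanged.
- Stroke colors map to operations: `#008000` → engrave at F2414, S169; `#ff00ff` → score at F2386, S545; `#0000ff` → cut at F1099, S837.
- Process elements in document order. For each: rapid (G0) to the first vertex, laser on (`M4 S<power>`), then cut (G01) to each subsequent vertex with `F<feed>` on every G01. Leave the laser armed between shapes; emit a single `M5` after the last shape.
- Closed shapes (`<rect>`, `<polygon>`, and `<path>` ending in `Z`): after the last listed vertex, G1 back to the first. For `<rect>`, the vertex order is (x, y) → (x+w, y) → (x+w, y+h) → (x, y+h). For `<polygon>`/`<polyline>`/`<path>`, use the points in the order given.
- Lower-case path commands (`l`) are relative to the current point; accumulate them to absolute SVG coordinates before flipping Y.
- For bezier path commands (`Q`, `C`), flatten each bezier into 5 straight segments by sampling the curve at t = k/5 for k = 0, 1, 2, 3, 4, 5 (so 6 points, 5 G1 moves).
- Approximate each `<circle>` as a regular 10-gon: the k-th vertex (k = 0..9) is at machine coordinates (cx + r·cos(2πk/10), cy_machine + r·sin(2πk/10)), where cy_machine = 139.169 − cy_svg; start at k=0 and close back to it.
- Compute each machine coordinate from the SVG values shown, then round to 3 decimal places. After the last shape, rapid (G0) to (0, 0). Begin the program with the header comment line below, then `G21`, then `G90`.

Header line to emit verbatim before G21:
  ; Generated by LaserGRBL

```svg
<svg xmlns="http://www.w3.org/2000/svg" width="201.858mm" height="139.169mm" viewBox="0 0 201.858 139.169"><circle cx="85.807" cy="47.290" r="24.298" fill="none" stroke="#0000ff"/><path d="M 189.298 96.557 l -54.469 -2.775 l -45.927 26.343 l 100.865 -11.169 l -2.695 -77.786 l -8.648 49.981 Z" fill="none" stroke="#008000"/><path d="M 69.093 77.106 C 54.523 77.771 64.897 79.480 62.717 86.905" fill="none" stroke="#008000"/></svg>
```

Since the viewBox matches the mm dimensions, user units are millimetres directly. The only transform is the Y-flip y_m = 139.169 − y_svg.

Shape 1 is a circle drawn with `<circle>`. Its stroke #0000ff means cut at S837, F1099. After flipping Y the toolpath is (110.105,91.879) → (105.464,106.161) → (93.315,114.988) → (78.299,114.988) → (66.150,106.161) → (61.509,91.879) → (66.150,77.597) → (78.299,68.770) → (93.315,68.770) → (105.464,77.597) → (110.105,91.879), returning to the start.

Shape 2 is a closed polygon drawn with `<path>`. Its stroke #008000 means engrave at S169, F2414. After flipping Y the toolpath is (189.298,42.612) → (134.829,45.387) → (88.902,19.044) → (189.767,30.213) → (187.072,107.999) → (178.424,58.018) → (189.298,42.612), returning to the start.

Shape 3 is a cubic bezier drawn with `<path>`. Its stroke #008000 means engrave at S169, F2414. After flipping Y the toolpath is (69.093,62.063) → (63.044,61.501) → (61.182,60.465) → (61.707,58.729) → (62.819,56.070) → (62.717,52.264).

; Generated by LaserGRBL
G21
G90
G0 X110.105 Y91.879
M4 S837
G01 X105.464 Y106.161 F1099
G01 X93.315 Y114.988 F1099
G01 X78.299 Y114.988 F1099
G01 X66.150 Y106.161 F1099
G01 X61.509 Y91.879 F1099
G01 X66.150 Y77.597 F1099
G01 X78.299 Y68.770 F1099
G01 X93.315 Y68.770 F1099
G01 X105.464 Y77.597 F1099
G01 X110.105 Y91.879 F1099
G0 X189.298 Y42.612
M4 S169
G01 X134.829 Y45.387 F2414
G01 X88.902 Y19.044 F2414
G01 X189.767 Y30.213 F2414
G01 X187.072 Y107.999 F2414
G01 X178.424 Y58.018 F2414
G01 X189.298 Y42.612 F2414
G0 X69.093 Y62.063
M4 S169
G01 X63.044 Y61.501 F2414
G01 X61.182 Y60.465 F2414
G01 X61.707 Y58.729 F2414
G01 X62.819 Y56.070 F2414
G01 X62.717 Y52.264 F2414
M5
G0 X0.000 Y0.000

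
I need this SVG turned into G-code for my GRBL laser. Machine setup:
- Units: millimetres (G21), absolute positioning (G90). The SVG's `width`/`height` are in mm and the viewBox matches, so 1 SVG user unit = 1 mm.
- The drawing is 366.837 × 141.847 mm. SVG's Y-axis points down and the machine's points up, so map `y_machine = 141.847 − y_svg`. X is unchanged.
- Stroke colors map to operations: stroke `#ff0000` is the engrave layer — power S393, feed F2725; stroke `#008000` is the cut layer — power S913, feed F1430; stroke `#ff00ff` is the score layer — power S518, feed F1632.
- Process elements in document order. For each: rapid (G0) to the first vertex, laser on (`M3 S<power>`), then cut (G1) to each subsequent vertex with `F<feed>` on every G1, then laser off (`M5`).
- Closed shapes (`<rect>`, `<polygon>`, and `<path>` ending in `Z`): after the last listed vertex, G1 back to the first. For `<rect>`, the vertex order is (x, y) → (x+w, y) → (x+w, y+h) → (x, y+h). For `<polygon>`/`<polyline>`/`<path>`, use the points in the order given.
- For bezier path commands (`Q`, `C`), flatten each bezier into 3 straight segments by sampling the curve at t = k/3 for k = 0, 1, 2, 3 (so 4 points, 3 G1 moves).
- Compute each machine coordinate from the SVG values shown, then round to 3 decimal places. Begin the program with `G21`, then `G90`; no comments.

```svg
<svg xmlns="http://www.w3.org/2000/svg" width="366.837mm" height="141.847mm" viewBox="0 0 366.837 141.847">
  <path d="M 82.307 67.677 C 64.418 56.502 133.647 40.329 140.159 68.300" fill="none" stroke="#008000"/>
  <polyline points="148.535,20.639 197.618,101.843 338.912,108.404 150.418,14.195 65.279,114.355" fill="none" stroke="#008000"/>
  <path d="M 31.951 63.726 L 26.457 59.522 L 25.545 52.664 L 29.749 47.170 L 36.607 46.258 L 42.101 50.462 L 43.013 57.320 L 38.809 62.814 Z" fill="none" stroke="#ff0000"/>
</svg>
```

G21
G90
G0 X82.307 Y74.170
M3 S913
G1 X87.908 Y85.191 F1430
G1 X118.291 Y88.623 F1430
G1 X140.159 Y73.547 F1430
M5
G0 X148.535 Y121.208
M3 S913
G1 X197.618 Y40.004 F1430
G1 X338.912 Y33.443 F1430
G1 X150.418 Y127.652 F1430
G1 X65.279 Y27.492 F1430
M5
G0 X31.951 Y78.121
M3 S393
G1 X26.457 Y82.325 F2725
G1 X25.545 Y89.183 F2725
G1 X29.749 Y94.677 F2725
G1 X36.607 Y95.589 F2725
G1 X42.101 Y91.385 F2725
G1 X43.013 Y84.527 F2725
G1 X38.809 Y79.033 F2725
G1 X31.951 Y78.121 F2725
M5

viewBox `0 0 366.837 141.847` with mm width/height → 1 unit = 1 mm. Flip: y_m = 141.847 − y_svg.

**Shape 1** — `<path>` cubic bezier, stroke `#008000` → cut (S913, F1430). Control points (SVG): P0=(82.307,67.677), P1=(64.418,56.502), P2=(133.647,40.329), P3=(140.159,68.300); sampled at t=k/3. Machine vertices: (82.307,74.170) → (87.908,85.191) → (118.291,88.623) → (140.159,73.547). Open path.

**Shape 2** — `<polyline>` open polyline, stroke `#008000` → cut (S913, F1430). Machine vertices: (148.535,121.208) → (197.618,40.004) → (338.912,33.443) → (150.418,127.652) → (65.279,27.492). Open path.

**Shape 3** — `<path>` regular polygon, stroke `#ff0000` → engrave (S393, F2725). Machine vertices: (31.951,78.121) → (26.457,82.325) → (25.545,89.183) → (29.749,94.677) → (36.607,95.589) → (42.101,91.385) → (43.013,84.527) → (38.809,79.033) → (31.951,78.121). Closed: final G1 returns to the first vertex.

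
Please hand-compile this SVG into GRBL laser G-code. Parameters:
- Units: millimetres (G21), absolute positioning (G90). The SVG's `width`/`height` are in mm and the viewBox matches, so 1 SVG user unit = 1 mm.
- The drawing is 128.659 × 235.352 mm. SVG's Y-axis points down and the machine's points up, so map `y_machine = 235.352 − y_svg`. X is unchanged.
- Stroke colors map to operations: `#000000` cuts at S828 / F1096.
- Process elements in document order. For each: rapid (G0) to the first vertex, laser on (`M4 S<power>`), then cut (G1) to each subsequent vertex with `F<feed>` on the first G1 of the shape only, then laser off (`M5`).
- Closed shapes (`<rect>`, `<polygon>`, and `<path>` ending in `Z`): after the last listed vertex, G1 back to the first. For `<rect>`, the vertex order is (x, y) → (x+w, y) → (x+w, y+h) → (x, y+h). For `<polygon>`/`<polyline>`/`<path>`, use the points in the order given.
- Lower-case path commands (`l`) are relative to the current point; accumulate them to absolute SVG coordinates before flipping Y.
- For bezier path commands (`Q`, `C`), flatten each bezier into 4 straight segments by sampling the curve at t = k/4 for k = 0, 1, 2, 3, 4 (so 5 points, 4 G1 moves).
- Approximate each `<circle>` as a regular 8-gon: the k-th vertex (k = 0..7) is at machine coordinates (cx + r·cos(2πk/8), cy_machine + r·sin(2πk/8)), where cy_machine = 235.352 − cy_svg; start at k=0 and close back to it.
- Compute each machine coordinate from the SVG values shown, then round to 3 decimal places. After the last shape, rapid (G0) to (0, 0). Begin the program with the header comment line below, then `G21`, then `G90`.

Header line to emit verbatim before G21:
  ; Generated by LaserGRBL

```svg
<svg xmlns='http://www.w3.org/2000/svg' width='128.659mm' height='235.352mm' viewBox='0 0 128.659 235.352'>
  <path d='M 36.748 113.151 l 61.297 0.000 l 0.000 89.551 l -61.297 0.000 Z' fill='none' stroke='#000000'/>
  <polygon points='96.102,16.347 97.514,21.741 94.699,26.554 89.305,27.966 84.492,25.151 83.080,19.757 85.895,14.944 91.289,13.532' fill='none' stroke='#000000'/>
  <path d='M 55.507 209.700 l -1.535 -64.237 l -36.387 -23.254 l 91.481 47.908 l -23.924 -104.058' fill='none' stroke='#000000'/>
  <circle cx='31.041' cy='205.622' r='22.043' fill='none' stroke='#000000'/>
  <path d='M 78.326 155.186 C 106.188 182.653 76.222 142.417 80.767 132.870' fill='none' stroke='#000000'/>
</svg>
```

; Generated by LaserGRBL
G21
G90
G0 X36.748 Y122.201
M4 S828
G1 X98.045 Y122.201 F1096
G1 X98.045 Y32.650
G1 X36.748 Y32.650
G1 X36.748 Y122.201
M5
G0 X96.102 Y219.005
M4 S828
G1 X97.514 Y213.611 F1096
G1 X94.699 Y208.798
G1 X89.305 Y207.386
G1 X84.492 Y210.201
G1 X83.080 Y215.595
G1 X85.895 Y220.408
G1 X91.289 Y221.820
G1 X96.102 Y219.005
M5
G0 X55.507 Y25.652
M4 S828
G1 X53.972 Y89.889 F1096
G1 X17.585 Y113.143
G1 X109.066 Y65.235
G1 X85.142 Y169.293
M5
G0 X53.084 Y29.730
M4 S828
G1 X46.628 Y45.317 F1096
G1 X31.041 Y51.773
G1 X15.454 Y45.317
G1 X8.998 Y29.730
G1 X15.454 Y14.143
G1 X31.041 Y7.687
G1 X46.628 Y14.143
G1 X53.084 Y29.730
M5
G0 X78.326 Y80.166
M4 S828
G1 X89.823 Y70.723 F1096
G1 X88.290 Y77.444
G1 X82.386 Y91.105
G1 X80.767 Y102.482
M5
G0 X0.000 Y0.000

1 u = 1 mm; y_m = 235.352 − y.

[1] `<path>` rectangle, #000000→cut S828 F1096: (36.748,122.201) → (98.045,122.201) → (98.045,32.650) → (36.748,32.650) → (36.748,122.201) (closed)

[2] `<polygon>` regular polygon, #000000→cut S828 F1096: (96.102,219.005) → (97.514,213.611) → (94.699,208.798) → (89.305,207.386) → (84.492,210.201) → (83.080,215.595) → (85.895,220.408) → (91.289,221.820) → (96.102,219.005) (closed)

[3] `<path>` open polyline, #000000→cut S828 F1096: (55.507,25.652) → (53.972,89.889) → (17.585,113.143) → (109.066,65.235) → (85.142,169.293)

[4] `<circle>` circle, #000000→cut S828 F1096: (53.084,29.730) → (46.628,45.317) → (31.041,51.773) → (15.454,45.317) → (8.998,29.730) → (15.454,14.143) → (31.041,7.687) → (46.628,14.143) → (53.084,29.730) (closed)

[5] `<path>` cubic bezier, #000000→cut S828 F1096: (78.326,80.166) → (89.823,70.723) → (88.290,77.444) → (82.386,91.105) → (80.767,102.482)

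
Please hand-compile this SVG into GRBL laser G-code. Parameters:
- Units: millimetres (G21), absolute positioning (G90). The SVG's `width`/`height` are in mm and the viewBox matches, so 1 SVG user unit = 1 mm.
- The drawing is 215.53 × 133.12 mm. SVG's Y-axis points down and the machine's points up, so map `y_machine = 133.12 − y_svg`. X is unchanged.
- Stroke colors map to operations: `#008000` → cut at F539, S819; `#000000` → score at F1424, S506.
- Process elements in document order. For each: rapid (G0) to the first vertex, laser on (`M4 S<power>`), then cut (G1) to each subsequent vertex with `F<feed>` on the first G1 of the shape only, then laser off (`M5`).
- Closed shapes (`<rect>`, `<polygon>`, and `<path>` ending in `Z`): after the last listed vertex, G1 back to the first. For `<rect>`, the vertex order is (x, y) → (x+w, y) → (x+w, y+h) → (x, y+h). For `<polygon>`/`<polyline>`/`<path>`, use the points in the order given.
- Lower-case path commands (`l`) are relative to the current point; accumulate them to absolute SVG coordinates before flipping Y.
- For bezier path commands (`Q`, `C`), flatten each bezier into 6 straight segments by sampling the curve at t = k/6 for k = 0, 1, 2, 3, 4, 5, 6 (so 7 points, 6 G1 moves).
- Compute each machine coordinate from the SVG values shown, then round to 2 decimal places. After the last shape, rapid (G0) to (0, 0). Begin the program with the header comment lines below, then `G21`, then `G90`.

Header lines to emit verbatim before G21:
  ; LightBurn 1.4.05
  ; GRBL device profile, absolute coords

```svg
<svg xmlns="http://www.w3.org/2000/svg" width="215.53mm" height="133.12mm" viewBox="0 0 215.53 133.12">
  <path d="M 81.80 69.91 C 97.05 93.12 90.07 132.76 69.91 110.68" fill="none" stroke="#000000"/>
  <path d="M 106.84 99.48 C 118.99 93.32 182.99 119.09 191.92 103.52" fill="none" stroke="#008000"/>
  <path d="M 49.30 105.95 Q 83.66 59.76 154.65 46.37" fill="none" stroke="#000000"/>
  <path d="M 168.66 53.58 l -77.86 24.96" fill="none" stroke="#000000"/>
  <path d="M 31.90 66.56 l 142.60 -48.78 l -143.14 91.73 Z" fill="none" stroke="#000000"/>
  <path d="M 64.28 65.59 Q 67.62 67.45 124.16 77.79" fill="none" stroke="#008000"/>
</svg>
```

viewBox `0 0 215.53 133.12` with mm width/height → 1 unit = 1 mm. Flip: y_m = 133.12 − y_svg.

**Shape 1** — `<path>` cubic bezier, stroke `#000000` → score (S506, F1424). Control points (SVG): P0=(81.80,69.91), P1=(97.05,93.12), P2=(90.07,132.76), P3=(69.91,110.68); sampled at t=k/6. Machine vertices: (81.80,63.21) → (87.61,50.60) → (89.98,37.42) → (89.13,25.84) → (85.34,18.04) → (78.85,16.18) → (69.91,22.44). Open path.

**Shape 2** — `<path>` cubic bezier, stroke `#008000` → cut (S819, F539). Control points (SVG): P0=(106.84,99.48), P1=(118.99,93.32), P2=(182.99,119.09), P3=(191.92,103.52); sampled at t=k/6. Machine vertices: (106.84,33.64) → (116.74,34.40) → (132.31,31.87) → (150.59,28.09) → (168.59,25.10) → (183.36,24.92) → (191.92,29.60). Open path.

**Shape 3** — `<path>` quadratic bezier, stroke `#000000` → score (S506, F1424). Control points (SVG): P0=(49.30,105.95), P1=(83.66,59.76), P2=(154.65,46.37); sampled at t=k/6. Machine vertices: (49.30,27.17) → (61.77,41.66) → (76.28,54.32) → (92.82,65.16) → (111.39,74.18) → (132.00,81.38) → (154.65,86.75). Open path.

**Shape 4** — `<path>` line segment, stroke `#000000` → score (S506, F1424). Machine vertices: (168.66,79.54) → (90.80,54.58). Open path.

**Shape 5** — `<path>` closed polygon, stroke `#000000` → score (S506, F1424). Machine vertices: (31.90,66.56) → (174.50,115.34) → (31.36,23.61) → (31.90,66.56). Closed: final G1 returns to the first vertex.

**Shape 6** — `<path>` quadratic bezier, stroke `#008000` → cut (S819, F539). Control points (SVG): P0=(64.28,65.59), P1=(67.62,67.45), P2=(124.16,77.79); sampled at t=k/6. Machine vertices: (64.28,67.53) → (66.87,66.67) → (72.42,65.35) → (80.92,63.55) → (92.38,61.28) → (106.79,58.54) → (124.16,55.33). Open path.

; LightBurn 1.4.05
; GRBL device profile, absolute coords
G21
G90
G0 X81.80 Y63.21
M4 S506
G1 X87.61 Y50.60 F1424
G1 X89.98 Y37.42
G1 X89.13 Y25.84
G1 X85.34 Y18.04
G1 X78.85 Y16.18
G1 X69.91 Y22.44
M5
G0 X106.84 Y33.64
M4 S819
G1 X116.74 Y34.40 F539
G1 X132.31 Y31.87
G1 X150.59 Y28.09
G1 X168.59 Y25.10
G1 X183.36 Y24.92
G1 X191.92 Y29.60
M5
G0 X49.30 Y27.17
M4 S506
G1 X61.77 Y41.66 F1424
G1 X76.28 Y54.32
G1 X92.82 Y65.16
G1 X111.39 Y74.18
G1 X132.00 Y81.38
G1 X154.65 Y86.75
M5
G0 X168.66 Y79.54
M4 S506
G1 X90.80 Y54.58 F1424
M5
G0 X31.90 Y66.56
M4 S506
G1 X174.50 Y115.34 F1424
G1 X31.36 Y23.61
G1 X31.90 Y66.56
M5
G0 X64.28 Y67.53
M4 S819
G1 X66.87 Y66.67 F539
G1 X72.42 Y65.35
G1 X80.92 Y63.55
G1 X92.38 Y61.28
G1 X106.79 Y58.54
G1 X124.16 Y55.33
M5
G0 X0.00 Y0.00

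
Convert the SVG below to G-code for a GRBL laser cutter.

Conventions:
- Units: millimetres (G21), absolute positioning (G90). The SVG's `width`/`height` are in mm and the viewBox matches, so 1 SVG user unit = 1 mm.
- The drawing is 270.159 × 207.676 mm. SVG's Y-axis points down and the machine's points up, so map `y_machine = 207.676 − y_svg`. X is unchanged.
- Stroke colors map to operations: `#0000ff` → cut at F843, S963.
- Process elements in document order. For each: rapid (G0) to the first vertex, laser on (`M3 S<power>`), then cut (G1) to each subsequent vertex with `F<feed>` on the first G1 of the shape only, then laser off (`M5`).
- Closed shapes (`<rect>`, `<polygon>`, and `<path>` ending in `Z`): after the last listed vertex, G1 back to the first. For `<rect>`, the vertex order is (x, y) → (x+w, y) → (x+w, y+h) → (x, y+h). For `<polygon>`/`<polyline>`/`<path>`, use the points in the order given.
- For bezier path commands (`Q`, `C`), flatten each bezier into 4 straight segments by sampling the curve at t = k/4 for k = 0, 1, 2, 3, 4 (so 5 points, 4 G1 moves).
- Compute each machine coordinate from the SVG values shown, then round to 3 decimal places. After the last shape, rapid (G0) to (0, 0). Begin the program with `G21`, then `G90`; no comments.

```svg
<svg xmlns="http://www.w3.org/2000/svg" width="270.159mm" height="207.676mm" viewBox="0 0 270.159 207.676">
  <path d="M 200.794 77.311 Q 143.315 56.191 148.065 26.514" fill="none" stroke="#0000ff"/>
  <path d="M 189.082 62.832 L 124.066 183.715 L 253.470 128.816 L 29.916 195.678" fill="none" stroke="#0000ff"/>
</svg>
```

viewBox `0 0 270.159 207.676` with mm width/height → 1 unit = 1 mm. Flip: y_m = 207.676 − y_svg.

**Shape 1** — `<path>` quadratic bezier, stroke `#0000ff` → cut (S963, F843). Control points (SVG): P0=(200.794,77.311), P1=(143.315,56.191), P2=(148.065,26.514); sampled at t=k/4. Machine vertices: (200.794,130.365) → (175.944,141.460) → (158.872,153.624) → (149.579,166.858) → (148.065,181.162). Open path.

**Shape 2** — `<path>` open polyline, stroke `#0000ff` → cut (S963, F843). Machine vertices: (189.082,144.844) → (124.066,23.961) → (253.470,78.860) → (29.916,11.998). Open path.

G21
G90
G0 X200.794 Y130.365
M3 S963
G1 X175.944 Y141.460 F843
G1 X158.872 Y153.624
G1 X149.579 Y166.858
G1 X148.065 Y181.162
M5
G0 X189.082 Y144.844
M3 S963
G1 X124.066 Y23.961 F843
G1 X253.470 Y78.860
G1 X29.916 Y11.998
M5
G0 X0.000 Y0.000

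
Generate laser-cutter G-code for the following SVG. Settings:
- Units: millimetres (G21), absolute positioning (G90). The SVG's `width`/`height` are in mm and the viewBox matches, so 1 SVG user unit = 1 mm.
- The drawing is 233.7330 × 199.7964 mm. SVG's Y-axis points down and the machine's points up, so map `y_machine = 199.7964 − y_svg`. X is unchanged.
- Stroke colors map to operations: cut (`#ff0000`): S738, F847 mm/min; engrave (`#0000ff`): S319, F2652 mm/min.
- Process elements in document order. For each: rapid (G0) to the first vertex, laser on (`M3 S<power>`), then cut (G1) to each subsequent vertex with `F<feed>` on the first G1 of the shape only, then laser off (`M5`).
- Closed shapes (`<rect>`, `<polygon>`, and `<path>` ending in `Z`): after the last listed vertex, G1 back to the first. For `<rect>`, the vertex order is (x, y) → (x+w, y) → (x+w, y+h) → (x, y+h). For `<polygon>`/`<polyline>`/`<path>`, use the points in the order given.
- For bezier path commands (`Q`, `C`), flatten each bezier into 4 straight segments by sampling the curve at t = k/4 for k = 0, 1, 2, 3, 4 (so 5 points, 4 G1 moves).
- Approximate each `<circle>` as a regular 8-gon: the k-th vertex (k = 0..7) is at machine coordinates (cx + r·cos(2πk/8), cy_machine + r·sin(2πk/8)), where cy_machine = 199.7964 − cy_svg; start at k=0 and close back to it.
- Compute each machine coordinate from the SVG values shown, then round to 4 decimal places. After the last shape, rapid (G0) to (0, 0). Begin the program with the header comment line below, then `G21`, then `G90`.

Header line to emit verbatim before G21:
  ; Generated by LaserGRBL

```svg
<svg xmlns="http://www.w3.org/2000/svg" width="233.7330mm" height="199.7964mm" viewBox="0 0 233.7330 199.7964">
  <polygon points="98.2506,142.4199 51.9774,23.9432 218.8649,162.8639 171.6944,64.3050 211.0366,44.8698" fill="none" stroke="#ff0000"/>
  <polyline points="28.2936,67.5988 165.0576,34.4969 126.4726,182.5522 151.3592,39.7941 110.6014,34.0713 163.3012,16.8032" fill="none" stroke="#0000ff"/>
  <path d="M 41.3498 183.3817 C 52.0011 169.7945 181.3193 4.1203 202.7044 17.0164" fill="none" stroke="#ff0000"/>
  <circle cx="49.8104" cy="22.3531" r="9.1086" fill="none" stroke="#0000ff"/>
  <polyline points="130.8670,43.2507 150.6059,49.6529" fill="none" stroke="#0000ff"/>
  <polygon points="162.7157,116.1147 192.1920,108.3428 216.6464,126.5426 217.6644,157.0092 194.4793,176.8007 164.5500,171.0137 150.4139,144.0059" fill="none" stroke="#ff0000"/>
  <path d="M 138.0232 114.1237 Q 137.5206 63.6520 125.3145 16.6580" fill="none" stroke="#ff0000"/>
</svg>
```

; Generated by LaserGRBL
G21
G90
G0 X98.2506 Y57.3765
M3 S738
G1 X51.9774 Y175.8532 F847
G1 X218.8649 Y36.9325
G1 X171.6944 Y135.4914
G1 X211.0366 Y154.9266
G1 X98.2506 Y57.3765
M5
G0 X28.2936 Y132.1976
M3 S319
G1 X165.0576 Y165.2995 F2652
G1 X126.4726 Y17.2442
G1 X151.3592 Y160.0023
G1 X110.6014 Y165.7251
G1 X163.3012 Y182.9932
M5
G0 X41.3498 Y16.4147
M3 S738
G1 X68.0477 Y49.9549 F847
G1 X118.0019 Y109.5286
G1 X169.9687 Y164.1367
G1 X202.7044 Y182.7800
M5
G0 X58.9190 Y177.4433
M3 S319
G1 X56.2512 Y183.8841 F2652
G1 X49.8104 Y186.5519
G1 X43.3696 Y183.8841
G1 X40.7018 Y177.4433
G1 X43.3696 Y171.0025
G1 X49.8104 Y168.3347
G1 X56.2512 Y171.0025
G1 X58.9190 Y177.4433
M5
G0 X130.8670 Y156.5457
M3 S319
G1 X150.6059 Y150.1435 F2652
M5
G0 X162.7157 Y83.6817
M3 S738
G1 X192.1920 Y91.4536 F847
G1 X216.6464 Y73.2538
G1 X217.6644 Y42.7872
G1 X194.4793 Y22.9957
G1 X164.5500 Y28.7827
G1 X150.4139 Y55.7905
G1 X162.7157 Y83.6817
M5
G0 X138.0232 Y85.6727
M3 S738
G1 X137.0404 Y110.6912 F847
G1 X134.5947 Y135.2750
G1 X130.6861 Y159.4240
G1 X125.3145 Y183.1384
M5
G0 X0.0000 Y0.0000

1 u = 1 mm; y_m = 199.7964 − y.

[1] `<polygon>` closed polygon, #ff0000→cut S738 F847: (98.2506,57.3765) → (51.9774,175.8532) → (218.8649,36.9325) → (171.6944,135.4914) → (211.0366,154.9266) → (98.2506,57.3765) (closed)

[2] `<polyline>` open polyline, #0000ff→engrave S319 F2652: (28.2936,132.1976) → (165.0576,165.2995) → (126.4726,17.2442) → (151.3592,160.0023) → (110.6014,165.7251) → (163.3012,182.9932)

[3] `<path>` cubic bezier, #ff0000→cut S738 F847: (41.3498,16.4147) → (68.0477,49.9549) → (118.0019,109.5286) → (169.9687,164.1367) → (202.7044,182.7800)

[4] `<circle>` circle, #0000ff→engrave S319 F2652: (58.9190,177.4433) → (56.2512,183.8841) → (49.8104,186.5519) → (43.3696,183.8841) → (40.7018,177.4433) → (43.3696,171.0025) → (49.8104,168.3347) → (56.2512,171.0025) → (58.9190,177.4433) (closed)

[5] `<polyline>` line segment, #0000ff→engrave S319 F2652: (130.8670,156.5457) → (150.6059,150.1435)

[6] `<polygon>` regular polygon, #ff0000→cut S738 F847: (162.7157,83.6817) → (192.1920,91.4536) → (216.6464,73.2538) → (217.6644,42.7872) → (194.4793,22.9957) → (164.5500,28.7827) → (150.4139,55.7905) → (162.7157,83.6817) (closed)

[7] `<path>` quadratic bezier, #ff0000→cut S738 F847: (138.0232,85.6727) → (137.0404,110.6912) → (134.5947,135.2750) → (130.6861,159.4240) → (125.3145,183.1384)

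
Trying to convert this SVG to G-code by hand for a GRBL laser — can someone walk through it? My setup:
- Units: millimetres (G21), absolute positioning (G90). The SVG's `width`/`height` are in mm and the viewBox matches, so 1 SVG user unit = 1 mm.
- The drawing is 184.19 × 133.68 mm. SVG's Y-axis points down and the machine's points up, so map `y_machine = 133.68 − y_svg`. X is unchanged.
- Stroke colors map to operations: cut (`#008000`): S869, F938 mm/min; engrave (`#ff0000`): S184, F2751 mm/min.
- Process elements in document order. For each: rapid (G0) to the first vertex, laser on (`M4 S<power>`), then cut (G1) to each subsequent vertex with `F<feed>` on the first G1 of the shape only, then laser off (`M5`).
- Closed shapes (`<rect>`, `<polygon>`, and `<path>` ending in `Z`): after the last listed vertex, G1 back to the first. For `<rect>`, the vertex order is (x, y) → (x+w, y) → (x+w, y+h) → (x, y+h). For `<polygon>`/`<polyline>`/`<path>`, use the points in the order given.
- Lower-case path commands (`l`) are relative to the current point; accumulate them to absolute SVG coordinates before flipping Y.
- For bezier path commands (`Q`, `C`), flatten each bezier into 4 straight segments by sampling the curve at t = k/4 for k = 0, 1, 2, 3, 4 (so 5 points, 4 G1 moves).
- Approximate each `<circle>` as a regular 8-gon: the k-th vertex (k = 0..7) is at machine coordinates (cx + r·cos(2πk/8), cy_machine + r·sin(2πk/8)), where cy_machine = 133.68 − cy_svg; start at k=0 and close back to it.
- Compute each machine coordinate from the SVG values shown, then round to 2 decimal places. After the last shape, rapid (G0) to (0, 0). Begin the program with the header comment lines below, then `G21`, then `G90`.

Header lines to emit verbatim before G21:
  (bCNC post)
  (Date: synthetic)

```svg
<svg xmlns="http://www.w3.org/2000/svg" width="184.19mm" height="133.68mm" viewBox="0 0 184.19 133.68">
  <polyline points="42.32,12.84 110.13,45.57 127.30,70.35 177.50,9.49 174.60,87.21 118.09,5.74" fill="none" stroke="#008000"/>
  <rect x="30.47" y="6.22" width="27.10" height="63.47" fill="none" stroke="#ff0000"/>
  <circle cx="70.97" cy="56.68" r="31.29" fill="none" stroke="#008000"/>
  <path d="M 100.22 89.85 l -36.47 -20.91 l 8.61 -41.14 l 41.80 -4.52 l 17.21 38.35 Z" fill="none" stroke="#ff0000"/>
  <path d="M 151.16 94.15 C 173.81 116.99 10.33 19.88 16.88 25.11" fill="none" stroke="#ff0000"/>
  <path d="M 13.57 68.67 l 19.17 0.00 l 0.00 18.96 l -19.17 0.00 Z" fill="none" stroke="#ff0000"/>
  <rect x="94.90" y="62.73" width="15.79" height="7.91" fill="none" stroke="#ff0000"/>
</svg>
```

Since the viewBox matches the mm dimensions, user units are millimetres directly. The only transform is the Y-flip y_m = 133.68 − y_svg.

Shape 1 is a open polyline drawn with `<polyline>`. Its stroke #008000 means cut at S869, F938. After flipping Y the toolpath is (42.32,120.84) → (110.13,88.11) → (127.30,63.33) → (177.50,124.19) → (174.60,46.47) → (118.09,127.94).

Shape 2 is a rectangle drawn with `<rect>`. Its stroke #ff0000 means engrave at S184, F2751. After flipping Y the toolpath is (30.47,127.46) → (57.57,127.46) → (57.57,63.99) → (30.47,63.99) → (30.47,127.46), returning to the start.

Shape 3 is a circle drawn with `<circle>`. Its stroke #008000 means cut at S869, F938. After flipping Y the toolpath is (102.26,77.00) → (93.10,99.13) → (70.97,108.29) → (48.84,99.13) → (39.68,77.00) → (48.84,54.87) → (70.97,45.71) → (93.10,54.87) → (102.26,77.00), returning to the start.

Shape 4 is a regular polygon drawn with `<path>`. Its stroke #ff0000 means engrave at S184, F2751. After flipping Y the toolpath is (100.22,43.83) → (63.75,64.74) → (72.36,105.88) → (114.16,110.40) → (131.37,72.05) → (100.22,43.83), returning to the start.

Shape 5 is a cubic bezier drawn with `<path>`. Its stroke #ff0000 means engrave at S184, F2751. After flipping Y the toolpath is (151.16,39.53) → (138.81,41.42) → (90.06,67.45) → (38.28,96.78) → (16.88,108.57).

Shape 6 is a rectangle drawn with `<path>`. Its stroke #ff0000 means engrave at S184, F2751. After flipping Y the toolpath is (13.57,65.01) → (32.74,65.01) → (32.74,46.05) → (13.57,46.05) → (13.57,65.01), returning to the start.

Shape 7 is a rectangle drawn with `<rect>`. Its stroke #ff0000 means engrave at S184, F2751. After flipping Y the toolpath is (94.90,70.95) → (110.69,70.95) → (110.69,63.04) → (94.90,63.04) → (94.90,70.95), returning to the start.

(bCNC post)
(Date: synthetic)
G21
G90
G0 X42.32 Y120.84
M4 S869
G1 X110.13 Y88.11 F938
G1 X127.30 Y63.33
G1 X177.50 Y124.19
G1 X174.60 Y46.47
G1 X118.09 Y127.94
M5
G0 X30.47 Y127.46
M4 S184
G1 X57.57 Y127.46 F2751
G1 X57.57 Y63.99
G1 X30.47 Y63.99
G1 X30.47 Y127.46
M5
G0 X102.26 Y77.00
M4 S869
G1 X93.10 Y99.13 F938
G1 X70.97 Y108.29
G1 X48.84 Y99.13
G1 X39.68 Y77.00
G1 X48.84 Y54.87
G1 X70.97 Y45.71
G1 X93.10 Y54.87
G1 X102.26 Y77.00
M5
G0 X100.22 Y43.83
M4 S184
G1 X63.75 Y64.74 F2751
G1 X72.36 Y105.88
G1 X114.16 Y110.40
G1 X131.37 Y72.05
G1 X100.22 Y43.83
M5
G0 X151.16 Y39.53
M4 S184
G1 X138.81 Y41.42 F2751
G1 X90.06 Y67.45
G1 X38.28 Y96.78
G1 X16.88 Y108.57
M5
G0 X13.57 Y65.01
M4 S184
G1 X32.74 Y65.01 F2751
G1 X32.74 Y46.05
G1 X13.57 Y46.05
G1 X13.57 Y65.01
M5
G0 X94.90 Y70.95
M4 S184
G1 X110.69 Y70.95 F2751
G1 X110.69 Y63.04
G1 X94.90 Y63.04
G1 X94.90 Y70.95
M5
G0 X0.00 Y0.00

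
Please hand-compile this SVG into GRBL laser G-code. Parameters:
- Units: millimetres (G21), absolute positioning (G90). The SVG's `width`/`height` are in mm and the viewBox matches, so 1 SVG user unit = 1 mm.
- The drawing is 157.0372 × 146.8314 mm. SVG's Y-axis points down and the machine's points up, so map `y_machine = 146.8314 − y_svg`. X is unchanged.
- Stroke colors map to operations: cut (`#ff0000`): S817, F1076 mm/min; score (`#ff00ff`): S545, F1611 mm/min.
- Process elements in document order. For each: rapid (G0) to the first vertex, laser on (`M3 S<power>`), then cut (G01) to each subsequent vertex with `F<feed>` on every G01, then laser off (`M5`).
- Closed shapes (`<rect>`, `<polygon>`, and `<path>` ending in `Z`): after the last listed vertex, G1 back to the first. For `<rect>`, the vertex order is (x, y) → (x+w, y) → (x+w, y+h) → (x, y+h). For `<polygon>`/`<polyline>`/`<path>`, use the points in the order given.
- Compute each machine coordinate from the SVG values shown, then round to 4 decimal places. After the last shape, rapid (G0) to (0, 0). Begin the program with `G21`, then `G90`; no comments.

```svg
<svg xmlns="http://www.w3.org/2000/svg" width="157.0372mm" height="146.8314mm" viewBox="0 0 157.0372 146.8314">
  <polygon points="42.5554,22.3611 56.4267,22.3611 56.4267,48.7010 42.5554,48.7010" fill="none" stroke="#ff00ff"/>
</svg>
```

Since the viewBox matches the mm dimensions, user units are millimetres directly. The only transform is the Y-flip y_m = 146.8314 − y_svg.

Shape 1 is a rectangle drawn with `<polygon>`. Its stroke #ff00ff means score at S545, F1611. After flipping Y the toolpath is (42.5554,124.4703) → (56.4267,124.4703) → (56.4267,98.1304) → (42.5554,98.1304) → (42.5554,124.4703), returning to the start.

G21
G90
G0 X42.5554 Y124.4703
M3 S545
G01 X56.4267 Y124.4703 F1611
G01 X56.4267 Y98.1304 F1611
G01 X42.5554 Y98.1304 F1611
G01 X42.5554 Y124.4703 F1611
M5
G0 X0.0000 Y0.0000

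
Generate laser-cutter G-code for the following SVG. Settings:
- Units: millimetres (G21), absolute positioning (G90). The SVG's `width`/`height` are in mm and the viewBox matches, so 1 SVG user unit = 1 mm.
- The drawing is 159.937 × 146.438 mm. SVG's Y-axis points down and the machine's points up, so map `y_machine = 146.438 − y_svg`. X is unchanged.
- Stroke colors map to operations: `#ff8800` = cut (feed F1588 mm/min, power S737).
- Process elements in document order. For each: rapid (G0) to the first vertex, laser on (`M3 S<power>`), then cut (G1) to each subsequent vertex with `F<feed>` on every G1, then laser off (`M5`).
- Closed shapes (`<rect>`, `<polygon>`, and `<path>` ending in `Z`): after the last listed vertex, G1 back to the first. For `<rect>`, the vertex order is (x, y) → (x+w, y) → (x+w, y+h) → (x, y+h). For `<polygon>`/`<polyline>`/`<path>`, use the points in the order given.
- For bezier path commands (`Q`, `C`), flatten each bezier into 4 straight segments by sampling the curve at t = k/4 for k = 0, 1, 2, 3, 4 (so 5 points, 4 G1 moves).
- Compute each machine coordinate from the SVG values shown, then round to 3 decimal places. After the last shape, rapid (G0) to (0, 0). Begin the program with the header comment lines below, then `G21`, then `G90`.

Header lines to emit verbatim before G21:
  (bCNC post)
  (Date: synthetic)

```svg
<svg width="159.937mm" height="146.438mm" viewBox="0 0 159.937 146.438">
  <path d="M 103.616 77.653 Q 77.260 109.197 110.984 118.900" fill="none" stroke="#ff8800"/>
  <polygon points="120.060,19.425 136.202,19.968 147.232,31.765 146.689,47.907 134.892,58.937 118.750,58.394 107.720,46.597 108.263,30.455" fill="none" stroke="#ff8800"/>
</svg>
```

(bCNC post)
(Date: synthetic)
G21
G90
G0 X103.616 Y68.785
M3 S737
G1 X94.193 Y54.378 F1588
G1 X92.280 Y42.701 F1588
G1 X97.877 Y33.755 F1588
G1 X110.984 Y27.538 F1588
M5
G0 X120.060 Y127.013
M3 S737
G1 X136.202 Y126.470 F1588
G1 X147.232 Y114.673 F1588
G1 X146.689 Y98.531 F1588
G1 X134.892 Y87.501 F1588
G1 X118.750 Y88.044 F1588
G1 X107.720 Y99.841 F1588
G1 X108.263 Y115.983 F1588
G1 X120.060 Y127.013 F1588
M5
G0 X0.000 Y0.000

1 u = 1 mm; y_m = 146.438 − y.

[1] `<path>` quadratic bezier, #ff8800→cut S737 F1588: (103.616,68.785) → (94.193,54.378) → (92.280,42.701) → (97.877,33.755) → (110.984,27.538)

[2] `<polygon>` regular polygon, #ff8800→cut S737 F1588: (120.060,127.013) → (136.202,126.470) → (147.232,114.673) → (146.689,98.531) → (134.892,87.501) → (118.750,88.044) → (107.720,99.841) → (108.263,115.983) → (120.060,127.013) (closed)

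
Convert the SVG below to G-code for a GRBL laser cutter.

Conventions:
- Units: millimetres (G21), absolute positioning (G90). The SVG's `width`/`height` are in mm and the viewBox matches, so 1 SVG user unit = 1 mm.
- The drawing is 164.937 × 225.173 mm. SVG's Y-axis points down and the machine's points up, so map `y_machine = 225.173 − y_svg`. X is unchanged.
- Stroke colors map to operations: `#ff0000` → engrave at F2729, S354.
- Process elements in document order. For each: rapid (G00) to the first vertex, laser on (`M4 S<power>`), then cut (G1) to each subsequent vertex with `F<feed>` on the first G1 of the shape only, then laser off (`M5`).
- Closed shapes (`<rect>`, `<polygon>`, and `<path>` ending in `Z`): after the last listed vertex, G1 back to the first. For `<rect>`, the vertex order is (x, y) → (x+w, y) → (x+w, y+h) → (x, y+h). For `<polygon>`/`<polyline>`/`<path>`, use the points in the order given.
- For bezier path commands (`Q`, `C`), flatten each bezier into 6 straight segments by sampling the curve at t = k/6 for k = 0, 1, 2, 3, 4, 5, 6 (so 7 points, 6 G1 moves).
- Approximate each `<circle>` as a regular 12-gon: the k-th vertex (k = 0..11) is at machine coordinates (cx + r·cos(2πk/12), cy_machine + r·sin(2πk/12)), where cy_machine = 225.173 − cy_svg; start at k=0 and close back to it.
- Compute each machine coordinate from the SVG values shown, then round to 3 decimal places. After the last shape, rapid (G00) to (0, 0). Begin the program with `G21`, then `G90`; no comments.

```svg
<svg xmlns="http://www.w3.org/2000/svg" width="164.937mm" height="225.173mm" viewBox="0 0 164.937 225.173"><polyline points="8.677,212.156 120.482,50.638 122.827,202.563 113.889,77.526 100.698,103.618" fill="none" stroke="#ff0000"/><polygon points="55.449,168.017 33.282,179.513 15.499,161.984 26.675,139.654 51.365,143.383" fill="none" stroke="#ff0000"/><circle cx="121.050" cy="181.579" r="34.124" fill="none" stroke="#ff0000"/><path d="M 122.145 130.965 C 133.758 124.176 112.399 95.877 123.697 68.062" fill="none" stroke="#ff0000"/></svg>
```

G21
G90
G00 X8.677 Y13.017
M4 S354
G1 X120.482 Y174.535 F2729
G1 X122.827 Y22.610
G1 X113.889 Y147.647
G1 X100.698 Y121.555
M5
G00 X55.449 Y57.156
M4 S354
G1 X33.282 Y45.660 F2729
G1 X15.499 Y63.189
G1 X26.675 Y85.519
G1 X51.365 Y81.790
G1 X55.449 Y57.156
M5
G00 X155.174 Y43.594
M4 S354
G1 X150.602 Y60.656 F2729
G1 X138.112 Y73.146
G1 X121.050 Y77.718
G1 X103.988 Y73.146
G1 X91.498 Y60.656
G1 X86.926 Y43.594
G1 X91.498 Y26.532
G1 X103.988 Y14.042
G1 X121.050 Y9.470
G1 X138.112 Y14.042
G1 X150.602 Y26.532
G1 X155.174 Y43.594
M5
G00 X122.145 Y94.208
M4 S354
G1 X125.508 Y99.293 F2729
G1 X125.198 Y107.352
G1 X123.039 Y117.775
G1 X120.854 Y129.949
G1 X120.466 Y143.265
G1 X123.697 Y157.111
M5
G00 X0.000 Y0.000

1 u = 1 mm; y_m = 225.173 − y.

[1] `<polyline>` open polyline, #ff0000→engrave S354 F2729: (8.677,13.017) → (120.482,174.535) → (122.827,22.610) → (113.889,147.647) → (100.698,121.555)

[2] `<polygon>` regular polygon, #ff0000→engrave S354 F2729: (55.449,57.156) → (33.282,45.660) → (15.499,63.189) → (26.675,85.519) → (51.365,81.790) → (55.449,57.156) (closed)

[3] `<circle>` circle, #ff0000→engrave S354 F2729: (155.174,43.594) → (150.602,60.656) → (138.112,73.146) → (121.050,77.718) → (103.988,73.146) → (91.498,60.656) → (86.926,43.594) → (91.498,26.532) → (103.988,14.042) → (121.050,9.470) → (138.112,14.042) → (150.602,26.532) → (155.174,43.594) (closed)

[4] `<path>` cubic bezier, #ff0000→engrave S354 F2729: (122.145,94.208) → (125.508,99.293) → (125.198,107.352) → (123.039,117.775) → (120.854,129.949) → (120.466,143.265) → (123.697,157.111)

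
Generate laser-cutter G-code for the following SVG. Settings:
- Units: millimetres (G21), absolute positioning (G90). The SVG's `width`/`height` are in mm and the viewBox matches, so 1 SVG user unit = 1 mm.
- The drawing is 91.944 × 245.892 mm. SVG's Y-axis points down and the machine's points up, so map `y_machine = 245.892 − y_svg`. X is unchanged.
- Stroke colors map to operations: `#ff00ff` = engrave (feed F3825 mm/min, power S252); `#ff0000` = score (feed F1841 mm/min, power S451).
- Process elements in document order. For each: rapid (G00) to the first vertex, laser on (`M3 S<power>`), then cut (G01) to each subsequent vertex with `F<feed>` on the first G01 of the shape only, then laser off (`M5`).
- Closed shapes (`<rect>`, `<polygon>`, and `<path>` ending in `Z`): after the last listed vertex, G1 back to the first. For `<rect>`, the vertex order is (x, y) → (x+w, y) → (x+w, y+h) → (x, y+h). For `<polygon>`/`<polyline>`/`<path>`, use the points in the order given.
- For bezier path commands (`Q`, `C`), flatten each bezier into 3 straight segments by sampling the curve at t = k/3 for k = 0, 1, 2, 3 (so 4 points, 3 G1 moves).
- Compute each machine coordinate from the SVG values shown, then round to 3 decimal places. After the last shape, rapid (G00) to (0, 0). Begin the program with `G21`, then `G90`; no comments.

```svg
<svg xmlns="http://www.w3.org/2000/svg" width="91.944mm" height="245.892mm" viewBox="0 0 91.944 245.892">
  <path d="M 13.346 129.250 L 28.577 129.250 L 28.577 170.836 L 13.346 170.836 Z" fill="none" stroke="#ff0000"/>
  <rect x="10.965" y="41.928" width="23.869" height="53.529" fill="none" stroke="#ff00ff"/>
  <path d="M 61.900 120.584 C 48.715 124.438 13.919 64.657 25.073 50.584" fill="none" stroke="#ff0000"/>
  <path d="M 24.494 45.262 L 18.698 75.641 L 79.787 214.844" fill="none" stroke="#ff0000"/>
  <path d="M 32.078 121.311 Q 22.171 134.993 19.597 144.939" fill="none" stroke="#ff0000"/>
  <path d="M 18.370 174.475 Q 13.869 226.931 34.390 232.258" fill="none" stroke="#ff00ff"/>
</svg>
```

1 u = 1 mm; y_m = 245.892 − y.

[1] `<path>` rectangle, #ff0000→score S451 F1841: (13.346,116.642) → (28.577,116.642) → (28.577,75.056) → (13.346,75.056) → (13.346,116.642) (closed)

[2] `<rect>` rectangle, #ff00ff→engrave S252 F3825: (10.965,203.964) → (34.834,203.964) → (34.834,150.435) → (10.965,150.435) → (10.965,203.964) (closed)

[3] `<path>` cubic bezier, #ff0000→score S451 F1841: (61.900,125.308) → (44.014,138.616) → (26.733,170.049) → (25.073,195.308)

[4] `<path>` open polyline, #ff0000→score S451 F1841: (24.494,200.630) → (18.698,170.251) → (79.787,31.048)

[5] `<path>` quadratic bezier, #ff0000→score S451 F1841: (32.078,124.581) → (26.288,115.875) → (22.128,107.999) → (19.597,100.953)

[6] `<path>` quadratic bezier, #ff00ff→engrave S252 F3825: (18.370,71.417) → (18.150,41.683) → (23.490,22.422) → (34.390,13.634)

G21
G90
G00 X13.346 Y116.642
M3 S451
G01 X28.577 Y116.642 F1841
G01 X28.577 Y75.056
G01 X13.346 Y75.056
G01 X13.346 Y116.642
M5
G00 X10.965 Y203.964
M3 S252
G01 X34.834 Y203.964 F3825
G01 X34.834 Y150.435
G01 X10.965 Y150.435
G01 X10.965 Y203.964
M5
G00 X61.900 Y125.308
M3 S451
G01 X44.014 Y138.616 F1841
G01 X26.733 Y170.049
G01 X25.073 Y195.308
M5
G00 X24.494 Y200.630
M3 S451
G01 X18.698 Y170.251 F1841
G01 X79.787 Y31.048
M5
G00 X32.078 Y124.581
M3 S451
G01 X26.288 Y115.875 F1841
G01 X22.128 Y107.999
G01 X19.597 Y100.953
M5
G00 X18.370 Y71.417
M3 S252
G01 X18.150 Y41.683 F3825
G01 X23.490 Y22.422
G01 X34.390 Y13.634
M5
G00 X0.000 Y0.000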